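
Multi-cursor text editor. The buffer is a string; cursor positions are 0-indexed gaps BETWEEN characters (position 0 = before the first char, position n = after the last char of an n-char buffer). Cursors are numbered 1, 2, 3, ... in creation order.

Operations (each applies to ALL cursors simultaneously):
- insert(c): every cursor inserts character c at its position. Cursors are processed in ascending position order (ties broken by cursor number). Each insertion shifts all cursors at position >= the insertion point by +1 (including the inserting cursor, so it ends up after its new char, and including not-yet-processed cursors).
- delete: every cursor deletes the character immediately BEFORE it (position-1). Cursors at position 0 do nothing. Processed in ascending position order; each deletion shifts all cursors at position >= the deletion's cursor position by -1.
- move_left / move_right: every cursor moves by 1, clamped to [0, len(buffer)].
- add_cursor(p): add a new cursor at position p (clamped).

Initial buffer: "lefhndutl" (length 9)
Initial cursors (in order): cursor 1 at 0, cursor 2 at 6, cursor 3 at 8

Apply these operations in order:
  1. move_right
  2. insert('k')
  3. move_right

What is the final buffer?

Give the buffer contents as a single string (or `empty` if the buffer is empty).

After op 1 (move_right): buffer="lefhndutl" (len 9), cursors c1@1 c2@7 c3@9, authorship .........
After op 2 (insert('k')): buffer="lkefhnduktlk" (len 12), cursors c1@2 c2@9 c3@12, authorship .1......2..3
After op 3 (move_right): buffer="lkefhnduktlk" (len 12), cursors c1@3 c2@10 c3@12, authorship .1......2..3

Answer: lkefhnduktlk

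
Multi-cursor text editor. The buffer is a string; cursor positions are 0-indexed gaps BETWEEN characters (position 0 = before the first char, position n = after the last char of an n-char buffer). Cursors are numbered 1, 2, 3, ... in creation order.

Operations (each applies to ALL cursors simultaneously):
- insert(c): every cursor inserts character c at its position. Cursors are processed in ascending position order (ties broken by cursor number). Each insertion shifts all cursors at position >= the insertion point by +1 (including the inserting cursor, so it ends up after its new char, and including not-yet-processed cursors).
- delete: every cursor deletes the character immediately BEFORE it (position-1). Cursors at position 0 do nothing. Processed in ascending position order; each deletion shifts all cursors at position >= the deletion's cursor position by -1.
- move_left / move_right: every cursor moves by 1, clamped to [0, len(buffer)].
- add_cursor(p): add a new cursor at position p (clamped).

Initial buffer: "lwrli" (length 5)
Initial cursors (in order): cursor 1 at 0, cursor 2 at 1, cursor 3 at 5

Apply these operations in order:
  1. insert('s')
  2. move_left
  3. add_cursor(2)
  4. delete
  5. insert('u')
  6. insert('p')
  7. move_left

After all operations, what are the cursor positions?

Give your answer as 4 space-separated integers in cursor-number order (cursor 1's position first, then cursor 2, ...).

Answer: 5 5 11 5

Derivation:
After op 1 (insert('s')): buffer="slswrlis" (len 8), cursors c1@1 c2@3 c3@8, authorship 1.2....3
After op 2 (move_left): buffer="slswrlis" (len 8), cursors c1@0 c2@2 c3@7, authorship 1.2....3
After op 3 (add_cursor(2)): buffer="slswrlis" (len 8), cursors c1@0 c2@2 c4@2 c3@7, authorship 1.2....3
After op 4 (delete): buffer="swrls" (len 5), cursors c1@0 c2@0 c4@0 c3@4, authorship 2...3
After op 5 (insert('u')): buffer="uuuswrlus" (len 9), cursors c1@3 c2@3 c4@3 c3@8, authorship 1242...33
After op 6 (insert('p')): buffer="uuupppswrlups" (len 13), cursors c1@6 c2@6 c4@6 c3@12, authorship 1241242...333
After op 7 (move_left): buffer="uuupppswrlups" (len 13), cursors c1@5 c2@5 c4@5 c3@11, authorship 1241242...333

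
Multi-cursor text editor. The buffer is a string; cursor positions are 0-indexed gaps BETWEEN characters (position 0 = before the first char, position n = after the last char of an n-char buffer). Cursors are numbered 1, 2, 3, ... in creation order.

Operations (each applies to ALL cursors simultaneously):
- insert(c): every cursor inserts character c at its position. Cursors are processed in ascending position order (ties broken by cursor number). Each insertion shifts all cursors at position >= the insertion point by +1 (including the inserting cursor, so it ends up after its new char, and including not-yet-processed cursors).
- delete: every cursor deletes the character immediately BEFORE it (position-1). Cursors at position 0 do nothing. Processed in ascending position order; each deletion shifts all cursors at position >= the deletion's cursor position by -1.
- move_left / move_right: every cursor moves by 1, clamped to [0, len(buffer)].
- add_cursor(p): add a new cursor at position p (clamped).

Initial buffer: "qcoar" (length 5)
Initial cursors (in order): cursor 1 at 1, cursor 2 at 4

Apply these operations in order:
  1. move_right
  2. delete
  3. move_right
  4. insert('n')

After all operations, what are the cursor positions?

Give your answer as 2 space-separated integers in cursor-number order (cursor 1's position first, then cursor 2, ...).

Answer: 3 5

Derivation:
After op 1 (move_right): buffer="qcoar" (len 5), cursors c1@2 c2@5, authorship .....
After op 2 (delete): buffer="qoa" (len 3), cursors c1@1 c2@3, authorship ...
After op 3 (move_right): buffer="qoa" (len 3), cursors c1@2 c2@3, authorship ...
After op 4 (insert('n')): buffer="qonan" (len 5), cursors c1@3 c2@5, authorship ..1.2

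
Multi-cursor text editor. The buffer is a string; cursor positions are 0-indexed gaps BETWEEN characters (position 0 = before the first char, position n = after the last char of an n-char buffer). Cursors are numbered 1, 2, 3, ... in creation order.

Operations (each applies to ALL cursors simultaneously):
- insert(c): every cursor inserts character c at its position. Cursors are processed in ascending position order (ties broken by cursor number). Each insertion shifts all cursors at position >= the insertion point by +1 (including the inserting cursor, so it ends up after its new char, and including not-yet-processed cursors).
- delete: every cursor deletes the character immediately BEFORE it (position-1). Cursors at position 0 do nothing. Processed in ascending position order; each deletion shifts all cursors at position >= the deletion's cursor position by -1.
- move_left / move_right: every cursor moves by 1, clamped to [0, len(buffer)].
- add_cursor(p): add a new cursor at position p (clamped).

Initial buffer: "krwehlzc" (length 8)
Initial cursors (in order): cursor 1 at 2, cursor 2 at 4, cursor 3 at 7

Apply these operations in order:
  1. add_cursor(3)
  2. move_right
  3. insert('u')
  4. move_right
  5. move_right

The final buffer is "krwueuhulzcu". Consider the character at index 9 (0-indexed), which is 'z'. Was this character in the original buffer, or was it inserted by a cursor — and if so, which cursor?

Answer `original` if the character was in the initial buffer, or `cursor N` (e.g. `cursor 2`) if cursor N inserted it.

Answer: original

Derivation:
After op 1 (add_cursor(3)): buffer="krwehlzc" (len 8), cursors c1@2 c4@3 c2@4 c3@7, authorship ........
After op 2 (move_right): buffer="krwehlzc" (len 8), cursors c1@3 c4@4 c2@5 c3@8, authorship ........
After op 3 (insert('u')): buffer="krwueuhulzcu" (len 12), cursors c1@4 c4@6 c2@8 c3@12, authorship ...1.4.2...3
After op 4 (move_right): buffer="krwueuhulzcu" (len 12), cursors c1@5 c4@7 c2@9 c3@12, authorship ...1.4.2...3
After op 5 (move_right): buffer="krwueuhulzcu" (len 12), cursors c1@6 c4@8 c2@10 c3@12, authorship ...1.4.2...3
Authorship (.=original, N=cursor N): . . . 1 . 4 . 2 . . . 3
Index 9: author = original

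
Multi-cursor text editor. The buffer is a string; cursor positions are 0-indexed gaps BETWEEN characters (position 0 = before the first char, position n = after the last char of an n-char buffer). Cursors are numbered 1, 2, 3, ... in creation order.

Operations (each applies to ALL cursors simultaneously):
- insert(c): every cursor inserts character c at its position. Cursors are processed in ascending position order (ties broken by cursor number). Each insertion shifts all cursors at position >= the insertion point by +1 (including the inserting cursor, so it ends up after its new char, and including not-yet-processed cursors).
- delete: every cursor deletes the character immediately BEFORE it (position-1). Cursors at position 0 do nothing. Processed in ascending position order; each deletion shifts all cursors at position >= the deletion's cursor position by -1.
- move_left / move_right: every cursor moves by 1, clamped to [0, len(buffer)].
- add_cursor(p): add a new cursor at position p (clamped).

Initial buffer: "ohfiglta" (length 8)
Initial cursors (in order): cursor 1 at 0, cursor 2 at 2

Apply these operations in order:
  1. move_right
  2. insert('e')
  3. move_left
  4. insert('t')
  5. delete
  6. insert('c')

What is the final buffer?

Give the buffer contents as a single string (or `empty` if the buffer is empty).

Answer: ocehfceiglta

Derivation:
After op 1 (move_right): buffer="ohfiglta" (len 8), cursors c1@1 c2@3, authorship ........
After op 2 (insert('e')): buffer="oehfeiglta" (len 10), cursors c1@2 c2@5, authorship .1..2.....
After op 3 (move_left): buffer="oehfeiglta" (len 10), cursors c1@1 c2@4, authorship .1..2.....
After op 4 (insert('t')): buffer="otehfteiglta" (len 12), cursors c1@2 c2@6, authorship .11..22.....
After op 5 (delete): buffer="oehfeiglta" (len 10), cursors c1@1 c2@4, authorship .1..2.....
After op 6 (insert('c')): buffer="ocehfceiglta" (len 12), cursors c1@2 c2@6, authorship .11..22.....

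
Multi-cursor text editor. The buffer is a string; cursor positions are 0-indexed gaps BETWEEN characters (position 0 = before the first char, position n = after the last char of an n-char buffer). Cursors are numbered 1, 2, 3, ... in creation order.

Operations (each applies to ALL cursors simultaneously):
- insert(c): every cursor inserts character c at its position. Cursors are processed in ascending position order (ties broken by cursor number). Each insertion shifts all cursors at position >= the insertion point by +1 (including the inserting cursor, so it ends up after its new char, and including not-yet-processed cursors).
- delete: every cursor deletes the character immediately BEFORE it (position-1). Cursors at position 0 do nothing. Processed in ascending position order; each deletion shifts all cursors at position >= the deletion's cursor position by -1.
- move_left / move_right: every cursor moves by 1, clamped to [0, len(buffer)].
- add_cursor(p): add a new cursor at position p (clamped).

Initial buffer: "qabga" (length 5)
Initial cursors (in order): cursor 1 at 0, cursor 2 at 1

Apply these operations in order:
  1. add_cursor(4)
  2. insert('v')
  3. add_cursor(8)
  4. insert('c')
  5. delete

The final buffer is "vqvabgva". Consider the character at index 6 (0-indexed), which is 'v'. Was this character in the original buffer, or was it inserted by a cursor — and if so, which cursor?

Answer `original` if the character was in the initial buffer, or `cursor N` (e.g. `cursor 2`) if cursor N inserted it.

After op 1 (add_cursor(4)): buffer="qabga" (len 5), cursors c1@0 c2@1 c3@4, authorship .....
After op 2 (insert('v')): buffer="vqvabgva" (len 8), cursors c1@1 c2@3 c3@7, authorship 1.2...3.
After op 3 (add_cursor(8)): buffer="vqvabgva" (len 8), cursors c1@1 c2@3 c3@7 c4@8, authorship 1.2...3.
After op 4 (insert('c')): buffer="vcqvcabgvcac" (len 12), cursors c1@2 c2@5 c3@10 c4@12, authorship 11.22...33.4
After op 5 (delete): buffer="vqvabgva" (len 8), cursors c1@1 c2@3 c3@7 c4@8, authorship 1.2...3.
Authorship (.=original, N=cursor N): 1 . 2 . . . 3 .
Index 6: author = 3

Answer: cursor 3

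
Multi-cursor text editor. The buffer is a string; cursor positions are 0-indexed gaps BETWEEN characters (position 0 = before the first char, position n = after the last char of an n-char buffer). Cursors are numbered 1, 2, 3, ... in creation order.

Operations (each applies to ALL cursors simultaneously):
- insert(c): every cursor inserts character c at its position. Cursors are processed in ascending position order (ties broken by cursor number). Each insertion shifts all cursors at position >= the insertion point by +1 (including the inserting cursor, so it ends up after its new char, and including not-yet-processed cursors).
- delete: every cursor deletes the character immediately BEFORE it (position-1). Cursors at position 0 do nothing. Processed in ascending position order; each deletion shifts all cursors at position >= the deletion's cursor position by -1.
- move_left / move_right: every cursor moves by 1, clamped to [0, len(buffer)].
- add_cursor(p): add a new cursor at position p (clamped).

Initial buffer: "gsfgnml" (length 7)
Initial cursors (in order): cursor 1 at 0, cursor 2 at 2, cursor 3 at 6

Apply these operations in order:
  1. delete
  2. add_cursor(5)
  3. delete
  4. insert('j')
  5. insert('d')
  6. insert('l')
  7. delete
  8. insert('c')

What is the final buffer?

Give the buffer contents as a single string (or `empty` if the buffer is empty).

Answer: jjddccfgjjddcc

Derivation:
After op 1 (delete): buffer="gfgnl" (len 5), cursors c1@0 c2@1 c3@4, authorship .....
After op 2 (add_cursor(5)): buffer="gfgnl" (len 5), cursors c1@0 c2@1 c3@4 c4@5, authorship .....
After op 3 (delete): buffer="fg" (len 2), cursors c1@0 c2@0 c3@2 c4@2, authorship ..
After op 4 (insert('j')): buffer="jjfgjj" (len 6), cursors c1@2 c2@2 c3@6 c4@6, authorship 12..34
After op 5 (insert('d')): buffer="jjddfgjjdd" (len 10), cursors c1@4 c2@4 c3@10 c4@10, authorship 1212..3434
After op 6 (insert('l')): buffer="jjddllfgjjddll" (len 14), cursors c1@6 c2@6 c3@14 c4@14, authorship 121212..343434
After op 7 (delete): buffer="jjddfgjjdd" (len 10), cursors c1@4 c2@4 c3@10 c4@10, authorship 1212..3434
After op 8 (insert('c')): buffer="jjddccfgjjddcc" (len 14), cursors c1@6 c2@6 c3@14 c4@14, authorship 121212..343434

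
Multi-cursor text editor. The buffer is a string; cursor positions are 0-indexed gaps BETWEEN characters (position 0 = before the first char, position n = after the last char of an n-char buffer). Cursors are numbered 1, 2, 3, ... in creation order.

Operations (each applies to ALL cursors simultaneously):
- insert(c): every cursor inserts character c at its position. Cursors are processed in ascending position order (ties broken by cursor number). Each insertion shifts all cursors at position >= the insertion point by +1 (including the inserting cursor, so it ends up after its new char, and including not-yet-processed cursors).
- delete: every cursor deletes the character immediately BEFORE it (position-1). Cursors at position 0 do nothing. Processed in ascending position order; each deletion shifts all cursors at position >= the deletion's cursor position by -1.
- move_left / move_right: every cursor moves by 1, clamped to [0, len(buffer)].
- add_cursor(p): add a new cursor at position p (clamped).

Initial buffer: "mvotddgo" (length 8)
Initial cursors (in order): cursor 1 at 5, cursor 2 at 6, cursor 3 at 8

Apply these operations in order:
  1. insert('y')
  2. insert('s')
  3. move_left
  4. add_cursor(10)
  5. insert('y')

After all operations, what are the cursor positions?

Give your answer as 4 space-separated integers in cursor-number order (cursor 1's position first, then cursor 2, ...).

Answer: 7 11 17 13

Derivation:
After op 1 (insert('y')): buffer="mvotdydygoy" (len 11), cursors c1@6 c2@8 c3@11, authorship .....1.2..3
After op 2 (insert('s')): buffer="mvotdysdysgoys" (len 14), cursors c1@7 c2@10 c3@14, authorship .....11.22..33
After op 3 (move_left): buffer="mvotdysdysgoys" (len 14), cursors c1@6 c2@9 c3@13, authorship .....11.22..33
After op 4 (add_cursor(10)): buffer="mvotdysdysgoys" (len 14), cursors c1@6 c2@9 c4@10 c3@13, authorship .....11.22..33
After op 5 (insert('y')): buffer="mvotdyysdyysygoyys" (len 18), cursors c1@7 c2@11 c4@13 c3@17, authorship .....111.2224..333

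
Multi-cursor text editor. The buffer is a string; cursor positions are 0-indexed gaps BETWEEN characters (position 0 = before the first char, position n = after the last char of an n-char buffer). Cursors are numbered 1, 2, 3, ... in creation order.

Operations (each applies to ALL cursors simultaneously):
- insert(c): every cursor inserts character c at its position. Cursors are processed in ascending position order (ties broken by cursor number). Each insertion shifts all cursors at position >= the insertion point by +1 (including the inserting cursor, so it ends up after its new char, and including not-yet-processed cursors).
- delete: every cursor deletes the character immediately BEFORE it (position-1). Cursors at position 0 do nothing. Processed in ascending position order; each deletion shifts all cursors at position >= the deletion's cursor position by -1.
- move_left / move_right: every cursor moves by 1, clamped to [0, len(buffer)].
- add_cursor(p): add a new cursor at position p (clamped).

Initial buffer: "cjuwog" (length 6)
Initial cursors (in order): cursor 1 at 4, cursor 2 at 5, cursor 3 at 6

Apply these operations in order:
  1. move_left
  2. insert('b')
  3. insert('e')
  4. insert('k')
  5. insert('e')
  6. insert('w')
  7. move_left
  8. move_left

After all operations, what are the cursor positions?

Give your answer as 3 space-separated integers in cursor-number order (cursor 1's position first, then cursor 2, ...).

Answer: 6 12 18

Derivation:
After op 1 (move_left): buffer="cjuwog" (len 6), cursors c1@3 c2@4 c3@5, authorship ......
After op 2 (insert('b')): buffer="cjubwbobg" (len 9), cursors c1@4 c2@6 c3@8, authorship ...1.2.3.
After op 3 (insert('e')): buffer="cjubewbeobeg" (len 12), cursors c1@5 c2@8 c3@11, authorship ...11.22.33.
After op 4 (insert('k')): buffer="cjubekwbekobekg" (len 15), cursors c1@6 c2@10 c3@14, authorship ...111.222.333.
After op 5 (insert('e')): buffer="cjubekewbekeobekeg" (len 18), cursors c1@7 c2@12 c3@17, authorship ...1111.2222.3333.
After op 6 (insert('w')): buffer="cjubekewwbekewobekewg" (len 21), cursors c1@8 c2@14 c3@20, authorship ...11111.22222.33333.
After op 7 (move_left): buffer="cjubekewwbekewobekewg" (len 21), cursors c1@7 c2@13 c3@19, authorship ...11111.22222.33333.
After op 8 (move_left): buffer="cjubekewwbekewobekewg" (len 21), cursors c1@6 c2@12 c3@18, authorship ...11111.22222.33333.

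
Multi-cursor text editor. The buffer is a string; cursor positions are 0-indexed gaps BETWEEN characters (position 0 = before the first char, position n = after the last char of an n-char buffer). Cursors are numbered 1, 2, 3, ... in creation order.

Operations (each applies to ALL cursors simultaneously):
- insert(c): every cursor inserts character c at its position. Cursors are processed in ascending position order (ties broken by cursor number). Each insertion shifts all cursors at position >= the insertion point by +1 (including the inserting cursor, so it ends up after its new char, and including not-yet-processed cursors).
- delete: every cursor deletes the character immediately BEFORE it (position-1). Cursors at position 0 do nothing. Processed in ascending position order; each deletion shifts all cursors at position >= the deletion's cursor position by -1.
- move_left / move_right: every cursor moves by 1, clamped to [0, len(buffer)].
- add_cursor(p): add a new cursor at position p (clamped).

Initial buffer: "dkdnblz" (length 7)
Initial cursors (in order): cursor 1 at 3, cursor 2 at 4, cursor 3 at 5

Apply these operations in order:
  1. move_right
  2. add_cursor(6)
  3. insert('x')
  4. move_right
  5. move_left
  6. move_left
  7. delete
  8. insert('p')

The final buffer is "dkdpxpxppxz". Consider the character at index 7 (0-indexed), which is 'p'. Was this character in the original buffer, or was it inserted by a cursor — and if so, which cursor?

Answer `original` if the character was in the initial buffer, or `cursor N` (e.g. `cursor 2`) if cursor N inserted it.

After op 1 (move_right): buffer="dkdnblz" (len 7), cursors c1@4 c2@5 c3@6, authorship .......
After op 2 (add_cursor(6)): buffer="dkdnblz" (len 7), cursors c1@4 c2@5 c3@6 c4@6, authorship .......
After op 3 (insert('x')): buffer="dkdnxbxlxxz" (len 11), cursors c1@5 c2@7 c3@10 c4@10, authorship ....1.2.34.
After op 4 (move_right): buffer="dkdnxbxlxxz" (len 11), cursors c1@6 c2@8 c3@11 c4@11, authorship ....1.2.34.
After op 5 (move_left): buffer="dkdnxbxlxxz" (len 11), cursors c1@5 c2@7 c3@10 c4@10, authorship ....1.2.34.
After op 6 (move_left): buffer="dkdnxbxlxxz" (len 11), cursors c1@4 c2@6 c3@9 c4@9, authorship ....1.2.34.
After op 7 (delete): buffer="dkdxxxz" (len 7), cursors c1@3 c2@4 c3@5 c4@5, authorship ...124.
After op 8 (insert('p')): buffer="dkdpxpxppxz" (len 11), cursors c1@4 c2@6 c3@9 c4@9, authorship ...1122344.
Authorship (.=original, N=cursor N): . . . 1 1 2 2 3 4 4 .
Index 7: author = 3

Answer: cursor 3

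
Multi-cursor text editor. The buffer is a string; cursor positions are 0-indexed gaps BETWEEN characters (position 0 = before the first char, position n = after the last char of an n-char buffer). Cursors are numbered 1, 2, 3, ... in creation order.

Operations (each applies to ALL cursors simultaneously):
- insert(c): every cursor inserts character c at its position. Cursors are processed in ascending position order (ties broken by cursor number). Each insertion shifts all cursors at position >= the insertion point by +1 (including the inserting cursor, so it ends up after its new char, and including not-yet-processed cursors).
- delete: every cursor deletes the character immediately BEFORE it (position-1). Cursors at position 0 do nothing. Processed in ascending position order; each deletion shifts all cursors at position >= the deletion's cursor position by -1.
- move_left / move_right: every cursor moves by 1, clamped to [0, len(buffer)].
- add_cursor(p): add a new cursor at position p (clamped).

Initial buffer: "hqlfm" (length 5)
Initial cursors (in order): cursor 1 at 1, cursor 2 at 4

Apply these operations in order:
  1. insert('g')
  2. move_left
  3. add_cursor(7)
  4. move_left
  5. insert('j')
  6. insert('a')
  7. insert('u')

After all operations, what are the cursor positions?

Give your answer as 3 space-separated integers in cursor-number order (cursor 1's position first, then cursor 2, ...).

Answer: 3 10 15

Derivation:
After op 1 (insert('g')): buffer="hgqlfgm" (len 7), cursors c1@2 c2@6, authorship .1...2.
After op 2 (move_left): buffer="hgqlfgm" (len 7), cursors c1@1 c2@5, authorship .1...2.
After op 3 (add_cursor(7)): buffer="hgqlfgm" (len 7), cursors c1@1 c2@5 c3@7, authorship .1...2.
After op 4 (move_left): buffer="hgqlfgm" (len 7), cursors c1@0 c2@4 c3@6, authorship .1...2.
After op 5 (insert('j')): buffer="jhgqljfgjm" (len 10), cursors c1@1 c2@6 c3@9, authorship 1.1..2.23.
After op 6 (insert('a')): buffer="jahgqljafgjam" (len 13), cursors c1@2 c2@8 c3@12, authorship 11.1..22.233.
After op 7 (insert('u')): buffer="jauhgqljaufgjaum" (len 16), cursors c1@3 c2@10 c3@15, authorship 111.1..222.2333.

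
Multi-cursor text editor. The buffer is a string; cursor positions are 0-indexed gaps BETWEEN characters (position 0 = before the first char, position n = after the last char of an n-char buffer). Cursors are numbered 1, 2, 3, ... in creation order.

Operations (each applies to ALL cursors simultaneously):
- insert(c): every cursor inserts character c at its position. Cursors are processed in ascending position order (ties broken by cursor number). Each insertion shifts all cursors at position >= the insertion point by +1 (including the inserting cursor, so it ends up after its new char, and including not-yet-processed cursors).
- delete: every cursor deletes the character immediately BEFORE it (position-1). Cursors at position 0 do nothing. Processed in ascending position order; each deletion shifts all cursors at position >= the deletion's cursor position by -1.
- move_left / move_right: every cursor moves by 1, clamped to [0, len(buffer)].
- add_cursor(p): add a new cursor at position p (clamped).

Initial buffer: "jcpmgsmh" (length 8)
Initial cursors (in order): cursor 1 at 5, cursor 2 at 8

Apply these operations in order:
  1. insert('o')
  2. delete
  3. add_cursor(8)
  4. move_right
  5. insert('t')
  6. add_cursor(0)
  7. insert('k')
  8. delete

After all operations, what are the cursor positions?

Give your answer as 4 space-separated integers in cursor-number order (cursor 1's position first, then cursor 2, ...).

After op 1 (insert('o')): buffer="jcpmgosmho" (len 10), cursors c1@6 c2@10, authorship .....1...2
After op 2 (delete): buffer="jcpmgsmh" (len 8), cursors c1@5 c2@8, authorship ........
After op 3 (add_cursor(8)): buffer="jcpmgsmh" (len 8), cursors c1@5 c2@8 c3@8, authorship ........
After op 4 (move_right): buffer="jcpmgsmh" (len 8), cursors c1@6 c2@8 c3@8, authorship ........
After op 5 (insert('t')): buffer="jcpmgstmhtt" (len 11), cursors c1@7 c2@11 c3@11, authorship ......1..23
After op 6 (add_cursor(0)): buffer="jcpmgstmhtt" (len 11), cursors c4@0 c1@7 c2@11 c3@11, authorship ......1..23
After op 7 (insert('k')): buffer="kjcpmgstkmhttkk" (len 15), cursors c4@1 c1@9 c2@15 c3@15, authorship 4......11..2323
After op 8 (delete): buffer="jcpmgstmhtt" (len 11), cursors c4@0 c1@7 c2@11 c3@11, authorship ......1..23

Answer: 7 11 11 0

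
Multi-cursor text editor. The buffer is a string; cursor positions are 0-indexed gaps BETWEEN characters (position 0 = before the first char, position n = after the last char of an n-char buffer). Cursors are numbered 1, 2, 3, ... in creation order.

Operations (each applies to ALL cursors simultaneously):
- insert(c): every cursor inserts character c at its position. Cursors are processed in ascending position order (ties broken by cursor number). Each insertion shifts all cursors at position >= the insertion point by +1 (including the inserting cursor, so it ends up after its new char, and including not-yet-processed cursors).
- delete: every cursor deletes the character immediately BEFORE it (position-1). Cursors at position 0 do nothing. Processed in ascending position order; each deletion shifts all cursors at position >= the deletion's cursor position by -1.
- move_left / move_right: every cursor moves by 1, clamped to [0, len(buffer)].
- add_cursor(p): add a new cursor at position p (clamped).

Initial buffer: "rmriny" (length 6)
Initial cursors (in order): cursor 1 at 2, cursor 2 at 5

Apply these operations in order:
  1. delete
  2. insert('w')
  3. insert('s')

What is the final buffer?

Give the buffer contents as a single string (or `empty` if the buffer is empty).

Answer: rwsriwsy

Derivation:
After op 1 (delete): buffer="rriy" (len 4), cursors c1@1 c2@3, authorship ....
After op 2 (insert('w')): buffer="rwriwy" (len 6), cursors c1@2 c2@5, authorship .1..2.
After op 3 (insert('s')): buffer="rwsriwsy" (len 8), cursors c1@3 c2@7, authorship .11..22.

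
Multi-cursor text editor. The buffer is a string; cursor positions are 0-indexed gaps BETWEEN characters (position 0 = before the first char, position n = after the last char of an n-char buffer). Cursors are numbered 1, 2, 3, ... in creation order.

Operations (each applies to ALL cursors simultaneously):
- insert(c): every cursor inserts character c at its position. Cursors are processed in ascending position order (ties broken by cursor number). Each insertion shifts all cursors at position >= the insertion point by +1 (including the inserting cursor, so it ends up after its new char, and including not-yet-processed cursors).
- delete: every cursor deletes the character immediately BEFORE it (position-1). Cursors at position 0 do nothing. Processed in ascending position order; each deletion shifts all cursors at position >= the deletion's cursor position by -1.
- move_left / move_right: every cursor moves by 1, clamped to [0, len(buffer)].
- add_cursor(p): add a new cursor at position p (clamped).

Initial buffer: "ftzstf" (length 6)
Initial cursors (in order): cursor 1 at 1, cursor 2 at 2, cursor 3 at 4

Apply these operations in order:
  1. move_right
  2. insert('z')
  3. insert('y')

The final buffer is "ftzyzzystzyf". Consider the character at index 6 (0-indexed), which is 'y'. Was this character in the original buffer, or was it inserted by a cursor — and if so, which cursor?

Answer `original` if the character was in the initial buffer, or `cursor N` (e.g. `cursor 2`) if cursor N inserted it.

After op 1 (move_right): buffer="ftzstf" (len 6), cursors c1@2 c2@3 c3@5, authorship ......
After op 2 (insert('z')): buffer="ftzzzstzf" (len 9), cursors c1@3 c2@5 c3@8, authorship ..1.2..3.
After op 3 (insert('y')): buffer="ftzyzzystzyf" (len 12), cursors c1@4 c2@7 c3@11, authorship ..11.22..33.
Authorship (.=original, N=cursor N): . . 1 1 . 2 2 . . 3 3 .
Index 6: author = 2

Answer: cursor 2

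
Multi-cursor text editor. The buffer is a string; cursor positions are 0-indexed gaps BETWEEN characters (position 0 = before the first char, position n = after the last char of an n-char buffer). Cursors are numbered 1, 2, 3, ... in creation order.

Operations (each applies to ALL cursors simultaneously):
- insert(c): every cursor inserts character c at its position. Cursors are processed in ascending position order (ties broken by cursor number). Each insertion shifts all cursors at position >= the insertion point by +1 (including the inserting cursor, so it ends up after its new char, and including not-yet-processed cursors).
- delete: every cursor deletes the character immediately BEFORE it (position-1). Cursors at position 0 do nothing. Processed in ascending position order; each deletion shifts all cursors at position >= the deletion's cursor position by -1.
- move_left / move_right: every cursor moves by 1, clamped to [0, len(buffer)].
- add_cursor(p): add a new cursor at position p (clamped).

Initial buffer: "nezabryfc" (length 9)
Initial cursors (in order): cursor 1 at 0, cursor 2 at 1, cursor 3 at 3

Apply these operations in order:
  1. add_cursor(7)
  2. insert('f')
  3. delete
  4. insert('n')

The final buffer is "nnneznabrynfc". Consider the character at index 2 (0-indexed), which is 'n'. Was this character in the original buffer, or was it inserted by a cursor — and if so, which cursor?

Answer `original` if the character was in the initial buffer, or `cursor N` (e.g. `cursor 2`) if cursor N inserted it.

Answer: cursor 2

Derivation:
After op 1 (add_cursor(7)): buffer="nezabryfc" (len 9), cursors c1@0 c2@1 c3@3 c4@7, authorship .........
After op 2 (insert('f')): buffer="fnfezfabryffc" (len 13), cursors c1@1 c2@3 c3@6 c4@11, authorship 1.2..3....4..
After op 3 (delete): buffer="nezabryfc" (len 9), cursors c1@0 c2@1 c3@3 c4@7, authorship .........
After op 4 (insert('n')): buffer="nnneznabrynfc" (len 13), cursors c1@1 c2@3 c3@6 c4@11, authorship 1.2..3....4..
Authorship (.=original, N=cursor N): 1 . 2 . . 3 . . . . 4 . .
Index 2: author = 2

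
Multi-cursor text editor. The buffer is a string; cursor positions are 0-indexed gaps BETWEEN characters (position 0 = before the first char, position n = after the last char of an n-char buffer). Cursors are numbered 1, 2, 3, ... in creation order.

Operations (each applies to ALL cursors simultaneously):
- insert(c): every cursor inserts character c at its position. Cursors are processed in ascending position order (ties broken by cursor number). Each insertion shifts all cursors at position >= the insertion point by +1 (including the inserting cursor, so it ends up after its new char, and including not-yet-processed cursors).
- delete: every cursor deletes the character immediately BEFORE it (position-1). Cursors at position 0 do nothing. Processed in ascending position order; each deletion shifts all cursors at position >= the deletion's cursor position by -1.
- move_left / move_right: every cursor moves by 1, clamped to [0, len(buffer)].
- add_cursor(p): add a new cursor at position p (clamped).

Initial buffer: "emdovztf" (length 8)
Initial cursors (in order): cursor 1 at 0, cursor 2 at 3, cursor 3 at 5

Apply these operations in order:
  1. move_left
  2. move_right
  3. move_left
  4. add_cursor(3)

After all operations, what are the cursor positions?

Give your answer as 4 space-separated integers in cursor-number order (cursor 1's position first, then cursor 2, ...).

After op 1 (move_left): buffer="emdovztf" (len 8), cursors c1@0 c2@2 c3@4, authorship ........
After op 2 (move_right): buffer="emdovztf" (len 8), cursors c1@1 c2@3 c3@5, authorship ........
After op 3 (move_left): buffer="emdovztf" (len 8), cursors c1@0 c2@2 c3@4, authorship ........
After op 4 (add_cursor(3)): buffer="emdovztf" (len 8), cursors c1@0 c2@2 c4@3 c3@4, authorship ........

Answer: 0 2 4 3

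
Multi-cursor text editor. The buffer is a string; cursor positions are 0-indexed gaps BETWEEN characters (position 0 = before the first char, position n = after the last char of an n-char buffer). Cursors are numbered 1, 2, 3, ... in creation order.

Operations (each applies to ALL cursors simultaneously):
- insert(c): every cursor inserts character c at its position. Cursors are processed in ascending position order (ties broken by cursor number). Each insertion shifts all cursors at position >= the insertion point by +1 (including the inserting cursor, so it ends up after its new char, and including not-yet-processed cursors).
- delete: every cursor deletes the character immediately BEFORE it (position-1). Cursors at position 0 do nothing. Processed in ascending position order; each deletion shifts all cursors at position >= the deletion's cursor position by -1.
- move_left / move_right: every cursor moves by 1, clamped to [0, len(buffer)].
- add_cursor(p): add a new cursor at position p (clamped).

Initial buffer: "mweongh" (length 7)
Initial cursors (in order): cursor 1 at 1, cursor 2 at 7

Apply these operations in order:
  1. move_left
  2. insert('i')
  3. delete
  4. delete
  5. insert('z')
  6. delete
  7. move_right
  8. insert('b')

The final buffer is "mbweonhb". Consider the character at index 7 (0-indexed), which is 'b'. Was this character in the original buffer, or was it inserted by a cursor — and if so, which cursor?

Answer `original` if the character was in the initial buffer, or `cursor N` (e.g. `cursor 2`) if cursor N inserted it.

Answer: cursor 2

Derivation:
After op 1 (move_left): buffer="mweongh" (len 7), cursors c1@0 c2@6, authorship .......
After op 2 (insert('i')): buffer="imweongih" (len 9), cursors c1@1 c2@8, authorship 1......2.
After op 3 (delete): buffer="mweongh" (len 7), cursors c1@0 c2@6, authorship .......
After op 4 (delete): buffer="mweonh" (len 6), cursors c1@0 c2@5, authorship ......
After op 5 (insert('z')): buffer="zmweonzh" (len 8), cursors c1@1 c2@7, authorship 1.....2.
After op 6 (delete): buffer="mweonh" (len 6), cursors c1@0 c2@5, authorship ......
After op 7 (move_right): buffer="mweonh" (len 6), cursors c1@1 c2@6, authorship ......
After op 8 (insert('b')): buffer="mbweonhb" (len 8), cursors c1@2 c2@8, authorship .1.....2
Authorship (.=original, N=cursor N): . 1 . . . . . 2
Index 7: author = 2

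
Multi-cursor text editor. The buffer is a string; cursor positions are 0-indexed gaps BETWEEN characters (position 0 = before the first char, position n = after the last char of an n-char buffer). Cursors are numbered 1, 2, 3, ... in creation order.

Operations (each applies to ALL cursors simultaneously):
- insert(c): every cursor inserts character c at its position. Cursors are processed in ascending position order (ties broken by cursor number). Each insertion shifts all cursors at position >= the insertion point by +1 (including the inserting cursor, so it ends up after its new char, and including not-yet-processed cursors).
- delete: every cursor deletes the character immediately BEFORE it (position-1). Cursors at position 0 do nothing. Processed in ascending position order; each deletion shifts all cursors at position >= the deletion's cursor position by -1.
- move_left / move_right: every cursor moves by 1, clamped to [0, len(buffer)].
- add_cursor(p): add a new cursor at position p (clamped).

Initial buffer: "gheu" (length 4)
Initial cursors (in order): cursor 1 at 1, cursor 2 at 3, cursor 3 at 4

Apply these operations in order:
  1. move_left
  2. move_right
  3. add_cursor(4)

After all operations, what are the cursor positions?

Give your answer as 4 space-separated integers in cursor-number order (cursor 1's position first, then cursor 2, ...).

Answer: 1 3 4 4

Derivation:
After op 1 (move_left): buffer="gheu" (len 4), cursors c1@0 c2@2 c3@3, authorship ....
After op 2 (move_right): buffer="gheu" (len 4), cursors c1@1 c2@3 c3@4, authorship ....
After op 3 (add_cursor(4)): buffer="gheu" (len 4), cursors c1@1 c2@3 c3@4 c4@4, authorship ....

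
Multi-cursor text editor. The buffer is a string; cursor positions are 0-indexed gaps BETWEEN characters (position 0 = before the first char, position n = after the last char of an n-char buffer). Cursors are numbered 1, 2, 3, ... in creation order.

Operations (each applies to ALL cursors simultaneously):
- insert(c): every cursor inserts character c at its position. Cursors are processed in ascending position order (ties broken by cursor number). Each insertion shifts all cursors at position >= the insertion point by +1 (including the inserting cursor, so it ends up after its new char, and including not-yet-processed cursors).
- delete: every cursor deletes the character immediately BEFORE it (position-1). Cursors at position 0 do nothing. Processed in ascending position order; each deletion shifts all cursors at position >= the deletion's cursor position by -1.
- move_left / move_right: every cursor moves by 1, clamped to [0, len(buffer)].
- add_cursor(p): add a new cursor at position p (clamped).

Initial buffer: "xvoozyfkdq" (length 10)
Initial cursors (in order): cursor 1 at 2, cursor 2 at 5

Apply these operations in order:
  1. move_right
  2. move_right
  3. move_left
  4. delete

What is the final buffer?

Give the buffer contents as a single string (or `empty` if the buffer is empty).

After op 1 (move_right): buffer="xvoozyfkdq" (len 10), cursors c1@3 c2@6, authorship ..........
After op 2 (move_right): buffer="xvoozyfkdq" (len 10), cursors c1@4 c2@7, authorship ..........
After op 3 (move_left): buffer="xvoozyfkdq" (len 10), cursors c1@3 c2@6, authorship ..........
After op 4 (delete): buffer="xvozfkdq" (len 8), cursors c1@2 c2@4, authorship ........

Answer: xvozfkdq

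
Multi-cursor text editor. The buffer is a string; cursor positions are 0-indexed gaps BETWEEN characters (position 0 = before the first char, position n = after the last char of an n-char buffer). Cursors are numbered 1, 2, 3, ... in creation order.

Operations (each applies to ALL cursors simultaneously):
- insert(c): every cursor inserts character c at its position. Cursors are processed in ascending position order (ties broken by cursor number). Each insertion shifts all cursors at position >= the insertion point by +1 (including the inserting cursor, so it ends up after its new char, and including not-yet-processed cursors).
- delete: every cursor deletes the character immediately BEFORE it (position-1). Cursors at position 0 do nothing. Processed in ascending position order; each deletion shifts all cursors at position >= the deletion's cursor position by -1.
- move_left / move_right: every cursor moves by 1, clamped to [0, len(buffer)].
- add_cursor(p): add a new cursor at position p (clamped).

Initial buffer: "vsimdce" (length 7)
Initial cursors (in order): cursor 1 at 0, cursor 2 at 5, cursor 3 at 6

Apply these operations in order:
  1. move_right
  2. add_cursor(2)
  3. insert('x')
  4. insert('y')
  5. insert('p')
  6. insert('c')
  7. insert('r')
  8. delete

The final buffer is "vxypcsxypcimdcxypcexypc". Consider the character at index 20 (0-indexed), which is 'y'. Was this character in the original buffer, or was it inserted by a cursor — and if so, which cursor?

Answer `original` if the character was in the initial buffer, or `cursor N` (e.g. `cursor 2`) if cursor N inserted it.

Answer: cursor 3

Derivation:
After op 1 (move_right): buffer="vsimdce" (len 7), cursors c1@1 c2@6 c3@7, authorship .......
After op 2 (add_cursor(2)): buffer="vsimdce" (len 7), cursors c1@1 c4@2 c2@6 c3@7, authorship .......
After op 3 (insert('x')): buffer="vxsximdcxex" (len 11), cursors c1@2 c4@4 c2@9 c3@11, authorship .1.4....2.3
After op 4 (insert('y')): buffer="vxysxyimdcxyexy" (len 15), cursors c1@3 c4@6 c2@12 c3@15, authorship .11.44....22.33
After op 5 (insert('p')): buffer="vxypsxypimdcxypexyp" (len 19), cursors c1@4 c4@8 c2@15 c3@19, authorship .111.444....222.333
After op 6 (insert('c')): buffer="vxypcsxypcimdcxypcexypc" (len 23), cursors c1@5 c4@10 c2@18 c3@23, authorship .1111.4444....2222.3333
After op 7 (insert('r')): buffer="vxypcrsxypcrimdcxypcrexypcr" (len 27), cursors c1@6 c4@12 c2@21 c3@27, authorship .11111.44444....22222.33333
After op 8 (delete): buffer="vxypcsxypcimdcxypcexypc" (len 23), cursors c1@5 c4@10 c2@18 c3@23, authorship .1111.4444....2222.3333
Authorship (.=original, N=cursor N): . 1 1 1 1 . 4 4 4 4 . . . . 2 2 2 2 . 3 3 3 3
Index 20: author = 3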